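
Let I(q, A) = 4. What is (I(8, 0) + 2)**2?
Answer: 36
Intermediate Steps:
(I(8, 0) + 2)**2 = (4 + 2)**2 = 6**2 = 36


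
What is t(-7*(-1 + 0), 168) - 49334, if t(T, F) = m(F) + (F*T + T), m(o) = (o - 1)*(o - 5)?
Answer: -20930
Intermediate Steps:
m(o) = (-1 + o)*(-5 + o)
t(T, F) = 5 + T + F**2 - 6*F + F*T (t(T, F) = (5 + F**2 - 6*F) + (F*T + T) = (5 + F**2 - 6*F) + (T + F*T) = 5 + T + F**2 - 6*F + F*T)
t(-7*(-1 + 0), 168) - 49334 = (5 - 7*(-1 + 0) + 168**2 - 6*168 + 168*(-7*(-1 + 0))) - 49334 = (5 - 7*(-1) + 28224 - 1008 + 168*(-7*(-1))) - 49334 = (5 + 7 + 28224 - 1008 + 168*7) - 49334 = (5 + 7 + 28224 - 1008 + 1176) - 49334 = 28404 - 49334 = -20930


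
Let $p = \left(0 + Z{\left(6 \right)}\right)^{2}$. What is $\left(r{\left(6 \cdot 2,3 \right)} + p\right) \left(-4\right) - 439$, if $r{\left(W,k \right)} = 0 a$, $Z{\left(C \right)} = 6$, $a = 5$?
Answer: $-583$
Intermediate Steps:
$r{\left(W,k \right)} = 0$ ($r{\left(W,k \right)} = 0 \cdot 5 = 0$)
$p = 36$ ($p = \left(0 + 6\right)^{2} = 6^{2} = 36$)
$\left(r{\left(6 \cdot 2,3 \right)} + p\right) \left(-4\right) - 439 = \left(0 + 36\right) \left(-4\right) - 439 = 36 \left(-4\right) - 439 = -144 - 439 = -583$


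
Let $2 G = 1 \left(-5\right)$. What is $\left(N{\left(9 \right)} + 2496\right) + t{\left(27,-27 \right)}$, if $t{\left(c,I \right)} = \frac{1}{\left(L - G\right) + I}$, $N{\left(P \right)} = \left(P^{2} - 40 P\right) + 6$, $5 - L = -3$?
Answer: $\frac{73357}{33} \approx 2222.9$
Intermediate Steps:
$G = - \frac{5}{2}$ ($G = \frac{1 \left(-5\right)}{2} = \frac{1}{2} \left(-5\right) = - \frac{5}{2} \approx -2.5$)
$L = 8$ ($L = 5 - -3 = 5 + 3 = 8$)
$N{\left(P \right)} = 6 + P^{2} - 40 P$
$t{\left(c,I \right)} = \frac{1}{\frac{21}{2} + I}$ ($t{\left(c,I \right)} = \frac{1}{\left(8 - - \frac{5}{2}\right) + I} = \frac{1}{\left(8 + \frac{5}{2}\right) + I} = \frac{1}{\frac{21}{2} + I}$)
$\left(N{\left(9 \right)} + 2496\right) + t{\left(27,-27 \right)} = \left(\left(6 + 9^{2} - 360\right) + 2496\right) + \frac{2}{21 + 2 \left(-27\right)} = \left(\left(6 + 81 - 360\right) + 2496\right) + \frac{2}{21 - 54} = \left(-273 + 2496\right) + \frac{2}{-33} = 2223 + 2 \left(- \frac{1}{33}\right) = 2223 - \frac{2}{33} = \frac{73357}{33}$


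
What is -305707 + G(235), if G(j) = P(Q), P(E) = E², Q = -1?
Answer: -305706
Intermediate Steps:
G(j) = 1 (G(j) = (-1)² = 1)
-305707 + G(235) = -305707 + 1 = -305706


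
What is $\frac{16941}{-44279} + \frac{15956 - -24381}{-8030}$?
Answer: $- \frac{174738023}{32323670} \approx -5.4059$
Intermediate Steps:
$\frac{16941}{-44279} + \frac{15956 - -24381}{-8030} = 16941 \left(- \frac{1}{44279}\right) + \left(15956 + 24381\right) \left(- \frac{1}{8030}\right) = - \frac{16941}{44279} + 40337 \left(- \frac{1}{8030}\right) = - \frac{16941}{44279} - \frac{3667}{730} = - \frac{174738023}{32323670}$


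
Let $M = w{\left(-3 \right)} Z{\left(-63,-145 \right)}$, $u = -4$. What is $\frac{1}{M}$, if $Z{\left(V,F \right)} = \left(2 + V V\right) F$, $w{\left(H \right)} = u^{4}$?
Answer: $- \frac{1}{147403520} \approx -6.7841 \cdot 10^{-9}$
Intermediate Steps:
$w{\left(H \right)} = 256$ ($w{\left(H \right)} = \left(-4\right)^{4} = 256$)
$Z{\left(V,F \right)} = F \left(2 + V^{2}\right)$ ($Z{\left(V,F \right)} = \left(2 + V^{2}\right) F = F \left(2 + V^{2}\right)$)
$M = -147403520$ ($M = 256 \left(- 145 \left(2 + \left(-63\right)^{2}\right)\right) = 256 \left(- 145 \left(2 + 3969\right)\right) = 256 \left(\left(-145\right) 3971\right) = 256 \left(-575795\right) = -147403520$)
$\frac{1}{M} = \frac{1}{-147403520} = - \frac{1}{147403520}$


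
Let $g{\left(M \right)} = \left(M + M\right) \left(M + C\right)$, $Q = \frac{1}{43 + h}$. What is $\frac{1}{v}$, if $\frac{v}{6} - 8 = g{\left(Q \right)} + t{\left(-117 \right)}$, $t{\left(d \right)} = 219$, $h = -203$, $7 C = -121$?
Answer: $\frac{44800}{61075701} \approx 0.00073352$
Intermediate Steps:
$C = - \frac{121}{7}$ ($C = \frac{1}{7} \left(-121\right) = - \frac{121}{7} \approx -17.286$)
$Q = - \frac{1}{160}$ ($Q = \frac{1}{43 - 203} = \frac{1}{-160} = - \frac{1}{160} \approx -0.00625$)
$g{\left(M \right)} = 2 M \left(- \frac{121}{7} + M\right)$ ($g{\left(M \right)} = \left(M + M\right) \left(M - \frac{121}{7}\right) = 2 M \left(- \frac{121}{7} + M\right)$)
$v = \frac{61075701}{44800}$ ($v = 48 + 6 \left(\frac{2}{7} \left(- \frac{1}{160}\right) \left(-121 + 7 \left(- \frac{1}{160}\right)\right) + 219\right) = 48 + 6 \left(\frac{2}{7} \left(- \frac{1}{160}\right) \left(-121 - \frac{7}{160}\right) + 219\right) = 48 + 6 \left(\frac{2}{7} \left(- \frac{1}{160}\right) \left(- \frac{19367}{160}\right) + 219\right) = 48 + 6 \left(\frac{19367}{89600} + 219\right) = 48 + 6 \cdot \frac{19641767}{89600} = 48 + \frac{58925301}{44800} = \frac{61075701}{44800} \approx 1363.3$)
$\frac{1}{v} = \frac{1}{\frac{61075701}{44800}} = \frac{44800}{61075701}$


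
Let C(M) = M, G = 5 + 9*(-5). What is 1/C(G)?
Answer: -1/40 ≈ -0.025000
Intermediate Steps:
G = -40 (G = 5 - 45 = -40)
1/C(G) = 1/(-40) = -1/40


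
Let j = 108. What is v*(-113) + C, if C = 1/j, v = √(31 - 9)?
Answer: 1/108 - 113*√22 ≈ -530.01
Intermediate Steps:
v = √22 ≈ 4.6904
C = 1/108 ≈ 0.0092593
v*(-113) + C = √22*(-113) + 1/108 = -113*√22 + 1/108 = 1/108 - 113*√22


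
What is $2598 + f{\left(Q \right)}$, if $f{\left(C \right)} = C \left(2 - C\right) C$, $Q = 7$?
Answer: $2353$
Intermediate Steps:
$f{\left(C \right)} = C^{2} \left(2 - C\right)$
$2598 + f{\left(Q \right)} = 2598 + 7^{2} \left(2 - 7\right) = 2598 + 49 \left(2 - 7\right) = 2598 + 49 \left(-5\right) = 2598 - 245 = 2353$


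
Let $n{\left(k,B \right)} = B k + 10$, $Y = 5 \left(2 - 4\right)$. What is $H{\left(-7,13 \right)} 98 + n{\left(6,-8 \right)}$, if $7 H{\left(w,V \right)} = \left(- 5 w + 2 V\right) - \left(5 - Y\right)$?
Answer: $606$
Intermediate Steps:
$Y = -10$ ($Y = 5 \left(-2\right) = -10$)
$H{\left(w,V \right)} = - \frac{15}{7} - \frac{5 w}{7} + \frac{2 V}{7}$ ($H{\left(w,V \right)} = \frac{\left(- 5 w + 2 V\right) - \left(5 - -10\right)}{7} = \frac{\left(- 5 w + 2 V\right) - \left(5 + 10\right)}{7} = \frac{\left(- 5 w + 2 V\right) - 15}{7} = \frac{-15 - 5 w + 2 V}{7} = - \frac{15}{7} - \frac{5 w}{7} + \frac{2 V}{7}$)
$n{\left(k,B \right)} = 10 + B k$
$H{\left(-7,13 \right)} 98 + n{\left(6,-8 \right)} = \left(- \frac{15}{7} - -5 + \frac{2}{7} \cdot 13\right) 98 + \left(10 - 48\right) = \left(- \frac{15}{7} + 5 + \frac{26}{7}\right) 98 + \left(10 - 48\right) = \frac{46}{7} \cdot 98 - 38 = 644 - 38 = 606$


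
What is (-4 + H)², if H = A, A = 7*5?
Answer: 961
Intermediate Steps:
A = 35
H = 35
(-4 + H)² = (-4 + 35)² = 31² = 961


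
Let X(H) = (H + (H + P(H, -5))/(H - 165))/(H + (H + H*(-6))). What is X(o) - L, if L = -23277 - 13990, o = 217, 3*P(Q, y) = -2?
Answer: 5046215435/135408 ≈ 37267.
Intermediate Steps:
P(Q, y) = -2/3 (P(Q, y) = (1/3)*(-2) = -2/3)
L = -37267
X(H) = -(H + (-2/3 + H)/(-165 + H))/(4*H) (X(H) = (H + (H - 2/3)/(H - 165))/(H + (H + H*(-6))) = (H + (-2/3 + H)/(-165 + H))/(H + (H - 6*H)) = (H + (-2/3 + H)/(-165 + H))/(H - 5*H) = (H + (-2/3 + H)/(-165 + H))/((-4*H)) = (H + (-2/3 + H)/(-165 + H))*(-1/(4*H)) = -(H + (-2/3 + H)/(-165 + H))/(4*H))
X(o) - L = (1/12)*(2 - 3*217**2 + 492*217)/(217*(-165 + 217)) - 1*(-37267) = (1/12)*(1/217)*(2 - 3*47089 + 106764)/52 + 37267 = (1/12)*(1/217)*(1/52)*(2 - 141267 + 106764) + 37267 = (1/12)*(1/217)*(1/52)*(-34501) + 37267 = -34501/135408 + 37267 = 5046215435/135408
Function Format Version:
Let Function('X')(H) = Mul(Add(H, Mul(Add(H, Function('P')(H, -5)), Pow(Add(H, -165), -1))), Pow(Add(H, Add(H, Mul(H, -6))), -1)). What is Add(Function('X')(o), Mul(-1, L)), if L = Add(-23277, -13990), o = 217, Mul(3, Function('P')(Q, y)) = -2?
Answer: Rational(5046215435, 135408) ≈ 37267.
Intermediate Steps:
Function('P')(Q, y) = Rational(-2, 3) (Function('P')(Q, y) = Mul(Rational(1, 3), -2) = Rational(-2, 3))
L = -37267
Function('X')(H) = Mul(Rational(-1, 4), Pow(H, -1), Add(H, Mul(Pow(Add(-165, H), -1), Add(Rational(-2, 3), H)))) (Function('X')(H) = Mul(Add(H, Mul(Add(H, Rational(-2, 3)), Pow(Add(H, -165), -1))), Pow(Add(H, Add(H, Mul(H, -6))), -1)) = Mul(Add(H, Mul(Add(Rational(-2, 3), H), Pow(Add(-165, H), -1))), Pow(Add(H, Add(H, Mul(-6, H))), -1)) = Mul(Add(H, Mul(Pow(Add(-165, H), -1), Add(Rational(-2, 3), H))), Pow(Add(H, Mul(-5, H)), -1)) = Mul(Add(H, Mul(Pow(Add(-165, H), -1), Add(Rational(-2, 3), H))), Pow(Mul(-4, H), -1)) = Mul(Add(H, Mul(Pow(Add(-165, H), -1), Add(Rational(-2, 3), H))), Mul(Rational(-1, 4), Pow(H, -1))) = Mul(Rational(-1, 4), Pow(H, -1), Add(H, Mul(Pow(Add(-165, H), -1), Add(Rational(-2, 3), H)))))
Add(Function('X')(o), Mul(-1, L)) = Add(Mul(Rational(1, 12), Pow(217, -1), Pow(Add(-165, 217), -1), Add(2, Mul(-3, Pow(217, 2)), Mul(492, 217))), Mul(-1, -37267)) = Add(Mul(Rational(1, 12), Rational(1, 217), Pow(52, -1), Add(2, Mul(-3, 47089), 106764)), 37267) = Add(Mul(Rational(1, 12), Rational(1, 217), Rational(1, 52), Add(2, -141267, 106764)), 37267) = Add(Mul(Rational(1, 12), Rational(1, 217), Rational(1, 52), -34501), 37267) = Add(Rational(-34501, 135408), 37267) = Rational(5046215435, 135408)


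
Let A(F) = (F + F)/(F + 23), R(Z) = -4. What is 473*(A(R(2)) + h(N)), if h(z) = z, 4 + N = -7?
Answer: -102641/19 ≈ -5402.2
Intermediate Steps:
N = -11 (N = -4 - 7 = -11)
A(F) = 2*F/(23 + F) (A(F) = (2*F)/(23 + F) = 2*F/(23 + F))
473*(A(R(2)) + h(N)) = 473*(2*(-4)/(23 - 4) - 11) = 473*(2*(-4)/19 - 11) = 473*(2*(-4)*(1/19) - 11) = 473*(-8/19 - 11) = 473*(-217/19) = -102641/19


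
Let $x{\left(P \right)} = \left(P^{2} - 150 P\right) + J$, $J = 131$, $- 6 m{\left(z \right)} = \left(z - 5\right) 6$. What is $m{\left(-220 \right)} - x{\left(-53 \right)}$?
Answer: $-10665$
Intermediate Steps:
$m{\left(z \right)} = 5 - z$ ($m{\left(z \right)} = - \frac{\left(z - 5\right) 6}{6} = - \frac{\left(-5 + z\right) 6}{6} = - \frac{-30 + 6 z}{6} = 5 - z$)
$x{\left(P \right)} = 131 + P^{2} - 150 P$ ($x{\left(P \right)} = \left(P^{2} - 150 P\right) + 131 = 131 + P^{2} - 150 P$)
$m{\left(-220 \right)} - x{\left(-53 \right)} = \left(5 - -220\right) - \left(131 + \left(-53\right)^{2} - -7950\right) = \left(5 + 220\right) - \left(131 + 2809 + 7950\right) = 225 - 10890 = -10665$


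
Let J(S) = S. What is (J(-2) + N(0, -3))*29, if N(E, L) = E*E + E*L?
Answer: -58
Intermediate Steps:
N(E, L) = E**2 + E*L
(J(-2) + N(0, -3))*29 = (-2 + 0*(0 - 3))*29 = (-2 + 0*(-3))*29 = (-2 + 0)*29 = -2*29 = -58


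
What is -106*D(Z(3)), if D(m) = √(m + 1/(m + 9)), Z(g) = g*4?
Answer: -106*√5313/21 ≈ -367.92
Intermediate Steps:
Z(g) = 4*g
D(m) = √(m + 1/(9 + m))
-106*D(Z(3)) = -106*√(1 + (4*3)*(9 + 4*3))/√(9 + 4*3) = -106*√(1 + 12*(9 + 12))/√(9 + 12) = -106*√21*√(1 + 12*21)/21 = -106*√21*√(1 + 252)/21 = -106*√5313/21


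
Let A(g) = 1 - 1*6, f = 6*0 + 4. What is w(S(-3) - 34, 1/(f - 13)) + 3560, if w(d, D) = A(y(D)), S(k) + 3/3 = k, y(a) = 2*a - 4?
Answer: 3555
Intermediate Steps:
y(a) = -4 + 2*a
f = 4 (f = 0 + 4 = 4)
S(k) = -1 + k
A(g) = -5 (A(g) = 1 - 6 = -5)
w(d, D) = -5
w(S(-3) - 34, 1/(f - 13)) + 3560 = -5 + 3560 = 3555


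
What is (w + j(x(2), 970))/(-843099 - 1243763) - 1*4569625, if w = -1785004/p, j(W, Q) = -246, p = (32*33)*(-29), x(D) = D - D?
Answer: -73008969324800875/15977015472 ≈ -4.5696e+6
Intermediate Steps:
x(D) = 0
p = -30624 (p = 1056*(-29) = -30624)
w = 446251/7656 (w = -1785004/(-30624) = -1785004*(-1/30624) = 446251/7656 ≈ 58.288)
(w + j(x(2), 970))/(-843099 - 1243763) - 1*4569625 = (446251/7656 - 246)/(-843099 - 1243763) - 1*4569625 = -1437125/7656/(-2086862) - 4569625 = -1437125/7656*(-1/2086862) - 4569625 = 1437125/15977015472 - 4569625 = -73008969324800875/15977015472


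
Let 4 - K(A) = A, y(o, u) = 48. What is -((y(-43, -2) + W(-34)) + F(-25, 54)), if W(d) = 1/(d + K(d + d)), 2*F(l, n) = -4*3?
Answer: -1597/38 ≈ -42.026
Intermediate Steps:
K(A) = 4 - A
F(l, n) = -6 (F(l, n) = (-4*3)/2 = (½)*(-12) = -6)
W(d) = 1/(4 - d) (W(d) = 1/(d + (4 - (d + d))) = 1/(d + (4 - 2*d)) = 1/(4 - d))
-((y(-43, -2) + W(-34)) + F(-25, 54)) = -((48 - 1/(-4 - 34)) - 6) = -((48 - 1/(-38)) - 6) = -((48 - 1*(-1/38)) - 6) = -((48 + 1/38) - 6) = -(1825/38 - 6) = -1*1597/38 = -1597/38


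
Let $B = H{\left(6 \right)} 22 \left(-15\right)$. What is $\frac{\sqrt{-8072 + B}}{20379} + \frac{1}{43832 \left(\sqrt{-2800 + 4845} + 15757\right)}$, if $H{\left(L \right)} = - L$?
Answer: $\frac{15757}{10882652967328} - \frac{\sqrt{2045}}{10882652967328} + \frac{2 i \sqrt{1523}}{20379} \approx 1.4437 \cdot 10^{-9} + 0.00383 i$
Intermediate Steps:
$B = 1980$ ($B = \left(-1\right) 6 \cdot 22 \left(-15\right) = \left(-6\right) 22 \left(-15\right) = \left(-132\right) \left(-15\right) = 1980$)
$\frac{\sqrt{-8072 + B}}{20379} + \frac{1}{43832 \left(\sqrt{-2800 + 4845} + 15757\right)} = \frac{\sqrt{-8072 + 1980}}{20379} + \frac{1}{43832 \left(\sqrt{-2800 + 4845} + 15757\right)} = \sqrt{-6092} \cdot \frac{1}{20379} + \frac{1}{43832 \left(\sqrt{2045} + 15757\right)} = 2 i \sqrt{1523} \cdot \frac{1}{20379} + \frac{1}{43832 \left(15757 + \sqrt{2045}\right)} = \frac{2 i \sqrt{1523}}{20379} + \frac{1}{43832 \left(15757 + \sqrt{2045}\right)} = \frac{1}{43832 \left(15757 + \sqrt{2045}\right)} + \frac{2 i \sqrt{1523}}{20379}$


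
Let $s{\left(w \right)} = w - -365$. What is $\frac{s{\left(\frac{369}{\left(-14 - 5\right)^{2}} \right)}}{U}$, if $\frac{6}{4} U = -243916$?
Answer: $- \frac{198201}{88053676} \approx -0.0022509$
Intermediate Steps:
$U = - \frac{487832}{3}$ ($U = \frac{2}{3} \left(-243916\right) = - \frac{487832}{3} \approx -1.6261 \cdot 10^{5}$)
$s{\left(w \right)} = 365 + w$ ($s{\left(w \right)} = w + 365 = 365 + w$)
$\frac{s{\left(\frac{369}{\left(-14 - 5\right)^{2}} \right)}}{U} = \frac{365 + \frac{369}{\left(-14 - 5\right)^{2}}}{- \frac{487832}{3}} = \left(365 + \frac{369}{\left(-19\right)^{2}}\right) \left(- \frac{3}{487832}\right) = \left(365 + \frac{369}{361}\right) \left(- \frac{3}{487832}\right) = \frac{132134}{361} \left(- \frac{3}{487832}\right) = - \frac{198201}{88053676}$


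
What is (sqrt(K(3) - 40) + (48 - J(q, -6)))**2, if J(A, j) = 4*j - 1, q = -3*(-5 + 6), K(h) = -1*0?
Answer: 5289 + 292*I*sqrt(10) ≈ 5289.0 + 923.38*I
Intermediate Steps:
K(h) = 0
q = -3 (q = -3*1 = -3)
J(A, j) = -1 + 4*j
(sqrt(K(3) - 40) + (48 - J(q, -6)))**2 = (sqrt(0 - 40) + (48 - (-1 + 4*(-6))))**2 = (sqrt(-40) + (48 - (-1 - 24)))**2 = (2*I*sqrt(10) + (48 - 1*(-25)))**2 = (2*I*sqrt(10) + (48 + 25))**2 = (2*I*sqrt(10) + 73)**2 = (73 + 2*I*sqrt(10))**2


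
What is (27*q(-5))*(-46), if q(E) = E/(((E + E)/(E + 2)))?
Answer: 1863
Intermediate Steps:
q(E) = 1 + E/2 (q(E) = E/(((2*E)/(2 + E))) = E/((2*E/(2 + E))) = E*((2 + E)/(2*E)) = 1 + E/2)
(27*q(-5))*(-46) = (27*(1 + (½)*(-5)))*(-46) = (27*(1 - 5/2))*(-46) = (27*(-3/2))*(-46) = -81/2*(-46) = 1863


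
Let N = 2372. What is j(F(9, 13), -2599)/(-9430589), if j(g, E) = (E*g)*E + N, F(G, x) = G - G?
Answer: -2372/9430589 ≈ -0.00025152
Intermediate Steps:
F(G, x) = 0
j(g, E) = 2372 + g*E² (j(g, E) = (E*g)*E + 2372 = g*E² + 2372 = 2372 + g*E²)
j(F(9, 13), -2599)/(-9430589) = (2372 + 0*(-2599)²)/(-9430589) = (2372 + 0*6754801)*(-1/9430589) = (2372 + 0)*(-1/9430589) = 2372*(-1/9430589) = -2372/9430589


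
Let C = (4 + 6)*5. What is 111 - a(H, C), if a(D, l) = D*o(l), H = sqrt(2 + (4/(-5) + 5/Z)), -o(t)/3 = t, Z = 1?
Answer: 111 + 30*sqrt(155) ≈ 484.50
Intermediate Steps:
o(t) = -3*t
C = 50 (C = 10*5 = 50)
H = sqrt(155)/5 (H = sqrt(2 + (4/(-5) + 5/1)) = sqrt(2 + (4*(-1/5) + 5*1)) = sqrt(2 + (-4/5 + 5)) = sqrt(2 + 21/5) = sqrt(31/5) = sqrt(155)/5 ≈ 2.4900)
a(D, l) = -3*D*l (a(D, l) = D*(-3*l) = -3*D*l)
111 - a(H, C) = 111 - (-3)*sqrt(155)/5*50 = 111 - (-30)*sqrt(155) = 111 + 30*sqrt(155)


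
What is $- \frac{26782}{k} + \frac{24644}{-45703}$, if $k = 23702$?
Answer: $- \frac{129152131}{77375179} \approx -1.6692$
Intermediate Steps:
$- \frac{26782}{k} + \frac{24644}{-45703} = - \frac{26782}{23702} + \frac{24644}{-45703} = \left(-26782\right) \frac{1}{23702} + 24644 \left(- \frac{1}{45703}\right) = - \frac{1913}{1693} - \frac{24644}{45703} = - \frac{129152131}{77375179}$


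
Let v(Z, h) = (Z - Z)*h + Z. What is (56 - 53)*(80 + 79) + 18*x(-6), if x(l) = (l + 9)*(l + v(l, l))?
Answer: -171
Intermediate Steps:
v(Z, h) = Z (v(Z, h) = 0*h + Z = 0 + Z = Z)
x(l) = 2*l*(9 + l) (x(l) = (l + 9)*(l + l) = (9 + l)*(2*l) = 2*l*(9 + l))
(56 - 53)*(80 + 79) + 18*x(-6) = (56 - 53)*(80 + 79) + 18*(2*(-6)*(9 - 6)) = 3*159 + 18*(2*(-6)*3) = 477 + 18*(-36) = 477 - 648 = -171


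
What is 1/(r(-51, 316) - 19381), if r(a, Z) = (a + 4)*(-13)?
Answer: -1/18770 ≈ -5.3276e-5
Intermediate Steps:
r(a, Z) = -52 - 13*a (r(a, Z) = (4 + a)*(-13) = -52 - 13*a)
1/(r(-51, 316) - 19381) = 1/((-52 - 13*(-51)) - 19381) = 1/((-52 + 663) - 19381) = 1/(611 - 19381) = 1/(-18770) = -1/18770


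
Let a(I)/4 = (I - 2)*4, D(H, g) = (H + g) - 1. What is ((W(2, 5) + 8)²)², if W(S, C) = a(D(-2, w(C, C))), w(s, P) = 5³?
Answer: 13817456889856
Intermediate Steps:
w(s, P) = 125
D(H, g) = -1 + H + g
a(I) = -32 + 16*I (a(I) = 4*((I - 2)*4) = 4*((-2 + I)*4) = 4*(-8 + 4*I) = -32 + 16*I)
W(S, C) = 1920 (W(S, C) = -32 + 16*(-1 - 2 + 125) = -32 + 16*122 = -32 + 1952 = 1920)
((W(2, 5) + 8)²)² = ((1920 + 8)²)² = (1928²)² = 3717184² = 13817456889856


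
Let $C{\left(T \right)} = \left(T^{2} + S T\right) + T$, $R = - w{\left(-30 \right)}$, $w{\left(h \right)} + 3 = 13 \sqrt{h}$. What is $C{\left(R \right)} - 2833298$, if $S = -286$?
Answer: $-2839214 + 3627 i \sqrt{30} \approx -2.8392 \cdot 10^{6} + 19866.0 i$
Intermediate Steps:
$w{\left(h \right)} = -3 + 13 \sqrt{h}$
$R = 3 - 13 i \sqrt{30}$ ($R = - (-3 + 13 \sqrt{-30}) = - (-3 + 13 i \sqrt{30}) = 3 - 13 i \sqrt{30} \approx 3.0 - 71.204 i$)
$C{\left(T \right)} = T^{2} - 285 T$ ($C{\left(T \right)} = \left(T^{2} - 286 T\right) + T = T^{2} - 285 T$)
$C{\left(R \right)} - 2833298 = \left(3 - 13 i \sqrt{30}\right) \left(-285 + \left(3 - 13 i \sqrt{30}\right)\right) - 2833298 = \left(3 - 13 i \sqrt{30}\right) \left(-282 - 13 i \sqrt{30}\right) - 2833298 = \left(-282 - 13 i \sqrt{30}\right) \left(3 - 13 i \sqrt{30}\right) - 2833298 = -2833298 + \left(-282 - 13 i \sqrt{30}\right) \left(3 - 13 i \sqrt{30}\right)$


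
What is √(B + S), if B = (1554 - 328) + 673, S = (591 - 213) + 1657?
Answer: √3934 ≈ 62.722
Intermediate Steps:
S = 2035 (S = 378 + 1657 = 2035)
B = 1899 (B = 1226 + 673 = 1899)
√(B + S) = √(1899 + 2035) = √3934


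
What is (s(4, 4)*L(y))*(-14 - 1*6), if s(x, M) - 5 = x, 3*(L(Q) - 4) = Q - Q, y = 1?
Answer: -720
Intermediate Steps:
L(Q) = 4 (L(Q) = 4 + (Q - Q)/3 = 4 + (⅓)*0 = 4 + 0 = 4)
s(x, M) = 5 + x
(s(4, 4)*L(y))*(-14 - 1*6) = ((5 + 4)*4)*(-14 - 1*6) = (9*4)*(-14 - 6) = 36*(-20) = -720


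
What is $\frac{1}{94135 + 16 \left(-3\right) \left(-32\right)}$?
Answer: $\frac{1}{95671} \approx 1.0452 \cdot 10^{-5}$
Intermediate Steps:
$\frac{1}{94135 + 16 \left(-3\right) \left(-32\right)} = \frac{1}{94135 - -1536} = \frac{1}{94135 + 1536} = \frac{1}{95671}$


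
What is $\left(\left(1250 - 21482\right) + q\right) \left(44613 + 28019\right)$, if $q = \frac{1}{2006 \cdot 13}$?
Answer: $- \frac{19160688210020}{13039} \approx -1.4695 \cdot 10^{9}$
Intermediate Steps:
$q = \frac{1}{26078} \approx 3.8347 \cdot 10^{-5}$
$\left(\left(1250 - 21482\right) + q\right) \left(44613 + 28019\right) = \left(\left(1250 - 21482\right) + \frac{1}{26078}\right) \left(44613 + 28019\right) = \left(\left(1250 - 21482\right) + \frac{1}{26078}\right) 72632 = \left(-20232 + \frac{1}{26078}\right) 72632 = \left(- \frac{527610095}{26078}\right) 72632 = - \frac{19160688210020}{13039}$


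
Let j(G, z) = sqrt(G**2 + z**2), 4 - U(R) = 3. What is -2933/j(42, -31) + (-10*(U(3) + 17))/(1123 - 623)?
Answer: -9/25 - 2933*sqrt(109)/545 ≈ -56.546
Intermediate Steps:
U(R) = 1 (U(R) = 4 - 1*3 = 4 - 3 = 1)
-2933/j(42, -31) + (-10*(U(3) + 17))/(1123 - 623) = -2933/sqrt(42**2 + (-31)**2) + (-10*(1 + 17))/(1123 - 623) = -2933/sqrt(1764 + 961) - 10*18/500 = -2933*sqrt(109)/545 - 180*1/500 = -2933*sqrt(109)/545 - 9/25 = -9/25 - 2933*sqrt(109)/545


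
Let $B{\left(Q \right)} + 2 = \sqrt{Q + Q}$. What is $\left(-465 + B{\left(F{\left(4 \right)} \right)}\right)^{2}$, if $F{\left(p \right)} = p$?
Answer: $218097 - 1868 \sqrt{2} \approx 2.1546 \cdot 10^{5}$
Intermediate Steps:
$B{\left(Q \right)} = -2 + \sqrt{2} \sqrt{Q}$ ($B{\left(Q \right)} = -2 + \sqrt{Q + Q} = -2 + \sqrt{2 Q} = -2 + \sqrt{2} \sqrt{Q}$)
$\left(-465 + B{\left(F{\left(4 \right)} \right)}\right)^{2} = \left(-465 - \left(2 - \sqrt{2} \sqrt{4}\right)\right)^{2} = \left(-465 - \left(2 - \sqrt{2} \cdot 2\right)\right)^{2} = \left(-465 - \left(2 - 2 \sqrt{2}\right)\right)^{2} = \left(-467 + 2 \sqrt{2}\right)^{2}$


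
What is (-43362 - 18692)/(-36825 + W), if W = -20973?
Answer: 1633/1521 ≈ 1.0736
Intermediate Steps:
(-43362 - 18692)/(-36825 + W) = (-43362 - 18692)/(-36825 - 20973) = -62054/(-57798) = -62054*(-1/57798) = 1633/1521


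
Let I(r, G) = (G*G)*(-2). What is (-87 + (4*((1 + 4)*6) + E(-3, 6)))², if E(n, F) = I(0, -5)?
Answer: 289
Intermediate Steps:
I(r, G) = -2*G² (I(r, G) = G²*(-2) = -2*G²)
E(n, F) = -50 (E(n, F) = -2*(-5)² = -2*25 = -50)
(-87 + (4*((1 + 4)*6) + E(-3, 6)))² = (-87 + (4*((1 + 4)*6) - 50))² = (-87 + (4*(5*6) - 50))² = (-87 + (4*30 - 50))² = (-87 + (120 - 50))² = (-87 + 70)² = (-17)² = 289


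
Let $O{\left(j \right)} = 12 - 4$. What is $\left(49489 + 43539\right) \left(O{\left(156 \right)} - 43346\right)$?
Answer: $-4031647464$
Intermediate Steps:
$O{\left(j \right)} = 8$ ($O{\left(j \right)} = 12 - 4 = 8$)
$\left(49489 + 43539\right) \left(O{\left(156 \right)} - 43346\right) = \left(49489 + 43539\right) \left(8 - 43346\right) = 93028 \left(-43338\right) = -4031647464$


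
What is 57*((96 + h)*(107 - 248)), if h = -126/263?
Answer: -201905514/263 ≈ -7.6770e+5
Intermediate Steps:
h = -126/263 (h = -126*1/263 = -126/263 ≈ -0.47909)
57*((96 + h)*(107 - 248)) = 57*((96 - 126/263)*(107 - 248)) = 57*((25122/263)*(-141)) = 57*(-3542202/263) = -201905514/263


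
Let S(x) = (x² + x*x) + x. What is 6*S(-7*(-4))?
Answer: 9576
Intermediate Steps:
S(x) = x + 2*x² (S(x) = (x² + x²) + x = 2*x² + x = x + 2*x²)
6*S(-7*(-4)) = 6*((-7*(-4))*(1 + 2*(-7*(-4)))) = 6*(28*(1 + 2*28)) = 6*(28*(1 + 56)) = 6*(28*57) = 6*1596 = 9576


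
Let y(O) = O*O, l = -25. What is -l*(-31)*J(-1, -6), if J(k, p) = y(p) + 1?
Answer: -28675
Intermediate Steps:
y(O) = O**2
J(k, p) = 1 + p**2 (J(k, p) = p**2 + 1 = 1 + p**2)
-l*(-31)*J(-1, -6) = -(-25*(-31))*(1 + (-6)**2) = -775*(1 + 36) = -775*37 = -1*28675 = -28675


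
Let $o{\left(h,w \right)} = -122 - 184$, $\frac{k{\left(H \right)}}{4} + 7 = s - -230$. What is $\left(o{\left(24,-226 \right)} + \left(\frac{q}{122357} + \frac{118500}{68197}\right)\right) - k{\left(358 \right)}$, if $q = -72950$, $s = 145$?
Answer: $- \frac{14826783891612}{8344380329} \approx -1776.9$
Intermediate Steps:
$k{\left(H \right)} = 1472$ ($k{\left(H \right)} = -28 + 4 \left(145 - -230\right) = -28 + 4 \left(145 + 230\right) = -28 + 4 \cdot 375 = -28 + 1500 = 1472$)
$o{\left(h,w \right)} = -306$ ($o{\left(h,w \right)} = -122 - 184 = -306$)
$\left(o{\left(24,-226 \right)} + \left(\frac{q}{122357} + \frac{118500}{68197}\right)\right) - k{\left(358 \right)} = \left(-306 + \left(- \frac{72950}{122357} + \frac{118500}{68197}\right)\right) - 1472 = \left(-306 + \frac{9524333350}{8344380329}\right) - 1472 = - \frac{2543856047324}{8344380329} - 1472 = - \frac{14826783891612}{8344380329}$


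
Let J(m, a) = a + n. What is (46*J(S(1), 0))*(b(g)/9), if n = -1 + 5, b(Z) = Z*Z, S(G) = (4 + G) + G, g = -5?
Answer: 4600/9 ≈ 511.11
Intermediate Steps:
S(G) = 4 + 2*G
b(Z) = Z**2
n = 4
J(m, a) = 4 + a (J(m, a) = a + 4 = 4 + a)
(46*J(S(1), 0))*(b(g)/9) = (46*(4 + 0))*((-5)**2/9) = (46*4)*(25*(1/9)) = 184*(25/9) = 4600/9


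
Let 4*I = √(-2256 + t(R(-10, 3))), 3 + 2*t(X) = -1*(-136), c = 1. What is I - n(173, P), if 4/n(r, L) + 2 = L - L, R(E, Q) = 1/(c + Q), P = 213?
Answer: 2 + I*√8758/8 ≈ 2.0 + 11.698*I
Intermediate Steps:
R(E, Q) = 1/(1 + Q)
t(X) = 133/2 (t(X) = -3/2 + (-1*(-136))/2 = -3/2 + (½)*136 = -3/2 + 68 = 133/2)
n(r, L) = -2 (n(r, L) = 4/(-2 + (L - L)) = 4/(-2 + 0) = 4/(-2) = 4*(-½) = -2)
I = I*√8758/8 (I = √(-2256 + 133/2)/4 = √(-4379/2)/4 = (I*√8758/2)/4 = I*√8758/8 ≈ 11.698*I)
I - n(173, P) = I*√8758/8 - 1*(-2) = I*√8758/8 + 2 = 2 + I*√8758/8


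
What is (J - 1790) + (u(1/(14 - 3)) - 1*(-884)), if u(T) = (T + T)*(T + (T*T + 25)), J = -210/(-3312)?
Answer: -662249639/734712 ≈ -901.37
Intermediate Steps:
J = 35/552 (J = -210*(-1/3312) = 35/552 ≈ 0.063406)
u(T) = 2*T*(25 + T + T**2) (u(T) = (2*T)*(T + (T**2 + 25)) = (2*T)*(T + (25 + T**2)) = (2*T)*(25 + T + T**2) = 2*T*(25 + T + T**2))
(J - 1790) + (u(1/(14 - 3)) - 1*(-884)) = (35/552 - 1790) + (2*(25 + 1/(14 - 3) + (1/(14 - 3))**2)/(14 - 3) - 1*(-884)) = -988045/552 + (2*(25 + 1/11 + (1/11)**2)/11 + 884) = -988045/552 + (2*(1/11)*(25 + 1/11 + (1/11)**2) + 884) = -988045/552 + (2*(1/11)*(25 + 1/11 + 1/121) + 884) = -988045/552 + (2*(1/11)*(3037/121) + 884) = -988045/552 + (6074/1331 + 884) = -988045/552 + 1182678/1331 = -662249639/734712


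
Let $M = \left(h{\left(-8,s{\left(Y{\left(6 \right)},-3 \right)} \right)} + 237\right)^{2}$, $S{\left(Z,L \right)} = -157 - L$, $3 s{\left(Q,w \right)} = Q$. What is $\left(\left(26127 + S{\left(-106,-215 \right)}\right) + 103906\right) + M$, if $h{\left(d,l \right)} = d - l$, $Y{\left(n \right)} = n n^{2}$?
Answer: $154740$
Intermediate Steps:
$Y{\left(n \right)} = n^{3}$
$s{\left(Q,w \right)} = \frac{Q}{3}$
$M = 24649$ ($M = \left(\left(-8 - \frac{6^{3}}{3}\right) + 237\right)^{2} = \left(\left(-8 - \frac{1}{3} \cdot 216\right) + 237\right)^{2} = \left(\left(-8 - 72\right) + 237\right)^{2} = \left(-80 + 237\right)^{2} = 157^{2} = 24649$)
$\left(\left(26127 + S{\left(-106,-215 \right)}\right) + 103906\right) + M = \left(\left(26127 - -58\right) + 103906\right) + 24649 = \left(\left(26127 + \left(-157 + 215\right)\right) + 103906\right) + 24649 = \left(\left(26127 + 58\right) + 103906\right) + 24649 = \left(26185 + 103906\right) + 24649 = 130091 + 24649 = 154740$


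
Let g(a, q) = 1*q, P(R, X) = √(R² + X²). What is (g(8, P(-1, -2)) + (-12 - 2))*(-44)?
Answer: 616 - 44*√5 ≈ 517.61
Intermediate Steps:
g(a, q) = q
(g(8, P(-1, -2)) + (-12 - 2))*(-44) = (√((-1)² + (-2)²) + (-12 - 2))*(-44) = (√(1 + 4) - 14)*(-44) = (√5 - 14)*(-44) = (-14 + √5)*(-44) = 616 - 44*√5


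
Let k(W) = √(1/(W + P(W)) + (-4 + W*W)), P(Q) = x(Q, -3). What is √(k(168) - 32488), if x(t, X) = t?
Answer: √(-57308832 + 21*√199120341)/42 ≈ 179.78*I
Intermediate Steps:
P(Q) = Q
k(W) = √(-4 + W² + 1/(2*W)) (k(W) = √(1/(W + W) + (-4 + W*W)) = √(1/(2*W) + (-4 + W²)) = √(-4 + W² + 1/(2*W)))
√(k(168) - 32488) = √(√(-16 + 2/168 + 4*168²)/2 - 32488) = √(√(-16 + 2*(1/168) + 4*28224)/2 - 32488) = √(√(-16 + 1/84 + 112896)/2 - 32488) = √(√(9481921/84)/2 - 32488) = √((√199120341/42)/2 - 32488) = √(√199120341/84 - 32488) = √(-32488 + √199120341/84)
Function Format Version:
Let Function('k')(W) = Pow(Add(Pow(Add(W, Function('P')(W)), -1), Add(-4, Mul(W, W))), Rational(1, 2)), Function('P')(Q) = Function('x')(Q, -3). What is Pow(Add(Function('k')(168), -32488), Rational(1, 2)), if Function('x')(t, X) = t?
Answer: Mul(Rational(1, 42), Pow(Add(-57308832, Mul(21, Pow(199120341, Rational(1, 2)))), Rational(1, 2))) ≈ Mul(179.78, I)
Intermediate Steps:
Function('P')(Q) = Q
Function('k')(W) = Pow(Add(-4, Pow(W, 2), Mul(Rational(1, 2), Pow(W, -1))), Rational(1, 2)) (Function('k')(W) = Pow(Add(Pow(Add(W, W), -1), Add(-4, Mul(W, W))), Rational(1, 2)) = Pow(Add(Pow(Mul(2, W), -1), Add(-4, Pow(W, 2))), Rational(1, 2)) = Pow(Add(Mul(Rational(1, 2), Pow(W, -1)), Add(-4, Pow(W, 2))), Rational(1, 2)) = Pow(Add(-4, Pow(W, 2), Mul(Rational(1, 2), Pow(W, -1))), Rational(1, 2)))
Pow(Add(Function('k')(168), -32488), Rational(1, 2)) = Pow(Add(Mul(Rational(1, 2), Pow(Add(-16, Mul(2, Pow(168, -1)), Mul(4, Pow(168, 2))), Rational(1, 2))), -32488), Rational(1, 2)) = Pow(Add(Mul(Rational(1, 2), Pow(Add(-16, Mul(2, Rational(1, 168)), Mul(4, 28224)), Rational(1, 2))), -32488), Rational(1, 2)) = Pow(Add(Mul(Rational(1, 2), Pow(Add(-16, Rational(1, 84), 112896), Rational(1, 2))), -32488), Rational(1, 2)) = Pow(Add(Mul(Rational(1, 2), Pow(Rational(9481921, 84), Rational(1, 2))), -32488), Rational(1, 2)) = Pow(Add(Mul(Rational(1, 2), Mul(Rational(1, 42), Pow(199120341, Rational(1, 2)))), -32488), Rational(1, 2)) = Pow(Add(Mul(Rational(1, 84), Pow(199120341, Rational(1, 2))), -32488), Rational(1, 2)) = Pow(Add(-32488, Mul(Rational(1, 84), Pow(199120341, Rational(1, 2)))), Rational(1, 2))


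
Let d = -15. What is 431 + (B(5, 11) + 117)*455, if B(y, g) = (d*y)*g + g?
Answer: -316704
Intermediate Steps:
B(y, g) = g - 15*g*y (B(y, g) = (-15*y)*g + g = -15*g*y + g = g - 15*g*y)
431 + (B(5, 11) + 117)*455 = 431 + (11*(1 - 15*5) + 117)*455 = 431 + (11*(1 - 75) + 117)*455 = 431 + (11*(-74) + 117)*455 = 431 + (-814 + 117)*455 = 431 - 697*455 = 431 - 317135 = -316704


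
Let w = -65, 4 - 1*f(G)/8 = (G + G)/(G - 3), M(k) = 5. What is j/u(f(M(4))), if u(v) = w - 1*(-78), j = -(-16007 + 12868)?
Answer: 3139/13 ≈ 241.46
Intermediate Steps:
f(G) = 32 - 16*G/(-3 + G) (f(G) = 32 - 8*(G + G)/(G - 3) = 32 - 8*2*G/(-3 + G) = 32 - 16*G/(-3 + G))
j = 3139 (j = -1*(-3139) = 3139)
u(v) = 13 (u(v) = -65 - 1*(-78) = -65 + 78 = 13)
j/u(f(M(4))) = 3139/13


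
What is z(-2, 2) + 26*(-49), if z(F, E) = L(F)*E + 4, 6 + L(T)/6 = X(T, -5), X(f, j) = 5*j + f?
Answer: -1666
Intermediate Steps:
X(f, j) = f + 5*j
L(T) = -186 + 6*T (L(T) = -36 + 6*(T + 5*(-5)) = -36 + 6*(T - 25) = -36 + 6*(-25 + T) = -36 + (-150 + 6*T) = -186 + 6*T)
z(F, E) = 4 + E*(-186 + 6*F) (z(F, E) = (-186 + 6*F)*E + 4 = E*(-186 + 6*F) + 4 = 4 + E*(-186 + 6*F))
z(-2, 2) + 26*(-49) = (4 + 6*2*(-31 - 2)) + 26*(-49) = (4 + 6*2*(-33)) - 1274 = (4 - 396) - 1274 = -392 - 1274 = -1666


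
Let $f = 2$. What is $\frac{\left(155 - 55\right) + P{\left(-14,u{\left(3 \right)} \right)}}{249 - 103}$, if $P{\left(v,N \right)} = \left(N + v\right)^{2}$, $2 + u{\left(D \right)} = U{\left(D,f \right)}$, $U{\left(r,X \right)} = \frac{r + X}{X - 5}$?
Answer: $\frac{3709}{1314} \approx 2.8227$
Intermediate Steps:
$U{\left(r,X \right)} = \frac{X + r}{-5 + X}$
$u{\left(D \right)} = - \frac{8}{3} - \frac{D}{3}$ ($u{\left(D \right)} = -2 + \frac{2 + D}{-5 + 2} = -2 + \frac{2 + D}{-3} = -2 - \frac{2 + D}{3} = -2 - \left(\frac{2}{3} + \frac{D}{3}\right) = - \frac{8}{3} - \frac{D}{3}$)
$\frac{\left(155 - 55\right) + P{\left(-14,u{\left(3 \right)} \right)}}{249 - 103} = \frac{\left(155 - 55\right) + \left(\left(- \frac{8}{3} - 1\right) - 14\right)^{2}}{249 - 103} = \frac{100 + \left(\left(- \frac{8}{3} - 1\right) - 14\right)^{2}}{146} = \frac{100 + \left(- \frac{11}{3} - 14\right)^{2}}{146} = \frac{100 + \left(- \frac{53}{3}\right)^{2}}{146} = \frac{100 + \frac{2809}{9}}{146} = \frac{1}{146} \cdot \frac{3709}{9} = \frac{3709}{1314}$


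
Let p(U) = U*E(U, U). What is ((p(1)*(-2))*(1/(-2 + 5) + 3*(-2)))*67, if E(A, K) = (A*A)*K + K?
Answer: 4556/3 ≈ 1518.7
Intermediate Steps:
E(A, K) = K + K*A² (E(A, K) = A²*K + K = K*A² + K = K + K*A²)
p(U) = U²*(1 + U²) (p(U) = U*(U*(1 + U²)) = U²*(1 + U²))
((p(1)*(-2))*(1/(-2 + 5) + 3*(-2)))*67 = (((1² + 1⁴)*(-2))*(1/(-2 + 5) + 3*(-2)))*67 = (((1 + 1)*(-2))*(1/3 - 6))*67 = ((2*(-2))*(⅓ - 6))*67 = -4*(-17/3)*67 = (68/3)*67 = 4556/3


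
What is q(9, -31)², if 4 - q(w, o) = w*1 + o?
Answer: 676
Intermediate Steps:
q(w, o) = 4 - o - w (q(w, o) = 4 - (w*1 + o) = 4 - (w + o) = 4 - (o + w) = 4 + (-o - w) = 4 - o - w)
q(9, -31)² = (4 - 1*(-31) - 1*9)² = (4 + 31 - 9)² = 26² = 676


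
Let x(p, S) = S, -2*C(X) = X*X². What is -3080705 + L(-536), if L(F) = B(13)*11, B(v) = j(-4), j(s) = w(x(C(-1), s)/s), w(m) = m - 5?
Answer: -3080749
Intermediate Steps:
C(X) = -X³/2 (C(X) = -X*X²/2 = -X³/2)
w(m) = -5 + m
j(s) = -4 (j(s) = -5 + s/s = -5 + 1 = -4)
B(v) = -4
L(F) = -44 (L(F) = -4*11 = -44)
-3080705 + L(-536) = -3080705 - 44 = -3080749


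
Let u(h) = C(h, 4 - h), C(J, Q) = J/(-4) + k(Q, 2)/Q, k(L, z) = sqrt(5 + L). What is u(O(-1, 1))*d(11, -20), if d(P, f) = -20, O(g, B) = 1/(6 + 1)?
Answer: 5/7 - 20*sqrt(434)/27 ≈ -14.717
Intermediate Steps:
O(g, B) = 1/7
C(J, Q) = -J/4 + sqrt(5 + Q)/Q (C(J, Q) = J/(-4) + sqrt(5 + Q)/Q = J*(-1/4) + sqrt(5 + Q)/Q = -J/4 + sqrt(5 + Q)/Q)
u(h) = -h/4 + sqrt(9 - h)/(4 - h) (u(h) = -h/4 + sqrt(5 + (4 - h))/(4 - h) = -h/4 + sqrt(9 - h)/(4 - h))
u(O(-1, 1))*d(11, -20) = ((-sqrt(9 - 1*1/7) - 1/4*1/7*(-4 + 1/7))/(-4 + 1/7))*(-20) = ((-sqrt(9 - 1/7) - 1/4*1/7*(-27/7))/(-27/7))*(-20) = -7*(-sqrt(62/7) + 27/196)/27*(-20) = -7*(-sqrt(434)/7 + 27/196)/27*(-20) = -7*(27/196 - sqrt(434)/7)/27*(-20) = (-1/28 + sqrt(434)/27)*(-20) = 5/7 - 20*sqrt(434)/27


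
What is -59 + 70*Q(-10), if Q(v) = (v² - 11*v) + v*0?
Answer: 14641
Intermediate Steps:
Q(v) = v² - 11*v (Q(v) = (v² - 11*v) + 0 = v² - 11*v)
-59 + 70*Q(-10) = -59 + 70*(-10*(-11 - 10)) = -59 + 70*(-10*(-21)) = -59 + 70*210 = -59 + 14700 = 14641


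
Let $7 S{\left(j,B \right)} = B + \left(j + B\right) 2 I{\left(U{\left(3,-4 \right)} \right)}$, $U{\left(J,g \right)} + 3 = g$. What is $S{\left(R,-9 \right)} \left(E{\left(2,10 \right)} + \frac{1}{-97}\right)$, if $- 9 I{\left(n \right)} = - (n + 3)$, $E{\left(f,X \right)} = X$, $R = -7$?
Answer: $\frac{15181}{2037} \approx 7.4526$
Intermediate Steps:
$U{\left(J,g \right)} = -3 + g$
$I{\left(n \right)} = \frac{1}{3} + \frac{n}{9}$ ($I{\left(n \right)} = - \frac{\left(-1\right) \left(n + 3\right)}{9} = - \frac{\left(-1\right) \left(3 + n\right)}{9} = - \frac{-3 - n}{9} = \frac{1}{3} + \frac{n}{9}$)
$S{\left(j,B \right)} = - \frac{8 j}{63} + \frac{B}{63}$ ($S{\left(j,B \right)} = \frac{B + \left(j + B\right) 2 \left(\frac{1}{3} + \frac{-3 - 4}{9}\right)}{7} = \frac{B + \left(B + j\right) 2 \left(\frac{1}{3} + \frac{1}{9} \left(-7\right)\right)}{7} = \frac{B + \left(2 B + 2 j\right) \left(\frac{1}{3} - \frac{7}{9}\right)}{7} = \frac{B + \left(2 B + 2 j\right) \left(- \frac{4}{9}\right)}{7} = \frac{B - \left(\frac{8 B}{9} + \frac{8 j}{9}\right)}{7} = \frac{- \frac{8 j}{9} + \frac{B}{9}}{7} = - \frac{8 j}{63} + \frac{B}{63}$)
$S{\left(R,-9 \right)} \left(E{\left(2,10 \right)} + \frac{1}{-97}\right) = \left(\left(- \frac{8}{63}\right) \left(-7\right) + \frac{1}{63} \left(-9\right)\right) \left(10 + \frac{1}{-97}\right) = \left(\frac{8}{9} - \frac{1}{7}\right) \left(10 - \frac{1}{97}\right) = \frac{47}{63} \cdot \frac{969}{97} = \frac{15181}{2037}$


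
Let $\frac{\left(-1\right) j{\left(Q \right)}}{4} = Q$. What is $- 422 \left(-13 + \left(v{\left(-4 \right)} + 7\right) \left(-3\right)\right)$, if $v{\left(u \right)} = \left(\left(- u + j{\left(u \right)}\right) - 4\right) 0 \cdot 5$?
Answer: $14348$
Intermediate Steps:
$j{\left(Q \right)} = - 4 Q$
$v{\left(u \right)} = 0$ ($v{\left(u \right)} = \left(\left(- u - 4 u\right) - 4\right) 0 \cdot 5 = \left(- 5 u - 4\right) 0 = \left(-4 - 5 u\right) 0 = 0$)
$- 422 \left(-13 + \left(v{\left(-4 \right)} + 7\right) \left(-3\right)\right) = - 422 \left(-13 + \left(0 + 7\right) \left(-3\right)\right) = - 422 \left(-13 + 7 \left(-3\right)\right) = - 422 \left(-13 - 21\right) = \left(-422\right) \left(-34\right) = 14348$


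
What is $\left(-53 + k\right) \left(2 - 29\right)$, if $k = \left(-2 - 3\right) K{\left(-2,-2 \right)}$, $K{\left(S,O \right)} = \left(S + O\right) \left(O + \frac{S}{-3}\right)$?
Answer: $2151$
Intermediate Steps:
$K{\left(S,O \right)} = \left(O + S\right) \left(O - \frac{S}{3}\right)$ ($K{\left(S,O \right)} = \left(O + S\right) \left(O + S \left(- \frac{1}{3}\right)\right) = \left(O + S\right) \left(O - \frac{S}{3}\right)$)
$k = - \frac{80}{3}$ ($k = \left(-2 - 3\right) \left(\left(-2\right)^{2} - \frac{\left(-2\right)^{2}}{3} + \frac{2}{3} \left(-2\right) \left(-2\right)\right) = - 5 \left(4 - \frac{4}{3} + \frac{8}{3}\right) = \left(-5\right) \frac{16}{3} = - \frac{80}{3} \approx -26.667$)
$\left(-53 + k\right) \left(2 - 29\right) = \left(-53 - \frac{80}{3}\right) \left(2 - 29\right) = \left(- \frac{239}{3}\right) \left(-27\right) = 2151$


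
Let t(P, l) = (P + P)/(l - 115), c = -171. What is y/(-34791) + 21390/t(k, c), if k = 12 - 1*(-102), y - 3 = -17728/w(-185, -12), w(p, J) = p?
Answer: -3281211748702/122290365 ≈ -26831.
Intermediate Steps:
y = 18283/185 (y = 3 - 17728/(-185) = 3 - 17728*(-1/185) = 3 + 17728/185 = 18283/185 ≈ 98.827)
k = 114 (k = 12 + 102 = 114)
t(P, l) = 2*P/(-115 + l) (t(P, l) = (2*P)/(-115 + l) = 2*P/(-115 + l))
y/(-34791) + 21390/t(k, c) = (18283/185)/(-34791) + 21390/((2*114/(-115 - 171))) = (18283/185)*(-1/34791) + 21390/((2*114/(-286))) = -18283/6436335 + 21390/((2*114*(-1/286))) = -18283/6436335 + 21390/(-114/143) = -18283/6436335 + 21390*(-143/114) = -18283/6436335 - 509795/19 = -3281211748702/122290365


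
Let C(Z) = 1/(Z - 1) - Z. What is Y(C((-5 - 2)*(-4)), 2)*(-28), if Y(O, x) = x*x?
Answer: -112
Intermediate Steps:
C(Z) = 1/(-1 + Z) - Z
Y(O, x) = x²
Y(C((-5 - 2)*(-4)), 2)*(-28) = 2²*(-28) = 4*(-28) = -112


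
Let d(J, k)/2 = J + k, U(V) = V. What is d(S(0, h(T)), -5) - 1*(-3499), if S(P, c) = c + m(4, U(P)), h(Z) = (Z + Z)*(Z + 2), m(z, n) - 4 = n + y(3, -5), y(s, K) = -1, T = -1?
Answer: 3491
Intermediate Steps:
m(z, n) = 3 + n (m(z, n) = 4 + (n - 1) = 4 + (-1 + n) = 3 + n)
h(Z) = 2*Z*(2 + Z) (h(Z) = (2*Z)*(2 + Z) = 2*Z*(2 + Z))
S(P, c) = 3 + P + c (S(P, c) = c + (3 + P) = 3 + P + c)
d(J, k) = 2*J + 2*k (d(J, k) = 2*(J + k) = 2*J + 2*k)
d(S(0, h(T)), -5) - 1*(-3499) = (2*(3 + 0 + 2*(-1)*(2 - 1)) + 2*(-5)) - 1*(-3499) = (2*(3 + 0 + 2*(-1)*1) - 10) + 3499 = (2*(3 + 0 - 2) - 10) + 3499 = (2*1 - 10) + 3499 = (2 - 10) + 3499 = -8 + 3499 = 3491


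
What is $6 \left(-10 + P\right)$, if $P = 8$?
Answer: $-12$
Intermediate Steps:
$6 \left(-10 + P\right) = 6 \left(-10 + 8\right) = 6 \left(-2\right) = -12$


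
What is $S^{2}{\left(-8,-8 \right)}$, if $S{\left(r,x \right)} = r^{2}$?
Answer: $4096$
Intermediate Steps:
$S^{2}{\left(-8,-8 \right)} = \left(\left(-8\right)^{2}\right)^{2} = 64^{2} = 4096$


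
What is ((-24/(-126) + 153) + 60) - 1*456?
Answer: -5099/21 ≈ -242.81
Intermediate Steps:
((-24/(-126) + 153) + 60) - 1*456 = ((-24*(-1/126) + 153) + 60) - 456 = ((4/21 + 153) + 60) - 456 = (3217/21 + 60) - 456 = 4477/21 - 456 = -5099/21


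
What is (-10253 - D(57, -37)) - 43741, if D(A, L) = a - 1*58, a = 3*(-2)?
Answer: -53930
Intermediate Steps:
a = -6
D(A, L) = -64 (D(A, L) = -6 - 1*58 = -6 - 58 = -64)
(-10253 - D(57, -37)) - 43741 = (-10253 - 1*(-64)) - 43741 = (-10253 + 64) - 43741 = -10189 - 43741 = -53930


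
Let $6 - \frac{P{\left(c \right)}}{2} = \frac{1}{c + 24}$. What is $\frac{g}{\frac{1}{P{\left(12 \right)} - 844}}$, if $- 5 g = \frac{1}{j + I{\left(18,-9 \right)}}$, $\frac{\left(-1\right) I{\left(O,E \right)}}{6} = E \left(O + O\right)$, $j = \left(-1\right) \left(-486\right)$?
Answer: $\frac{14977}{218700} \approx 0.068482$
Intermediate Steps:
$j = 486$
$I{\left(O,E \right)} = - 12 E O$ ($I{\left(O,E \right)} = - 6 E \left(O + O\right) = - 6 E 2 O = - 6 \cdot 2 E O = - 12 E O$)
$P{\left(c \right)} = 12 - \frac{2}{24 + c}$ ($P{\left(c \right)} = 12 - \frac{2}{c + 24} = 12 - \frac{2}{24 + c}$)
$g = - \frac{1}{12150}$ ($g = - \frac{1}{5 \left(486 - \left(-108\right) 18\right)} = - \frac{1}{5 \left(486 + 1944\right)} = - \frac{1}{5 \cdot 2430} = \left(- \frac{1}{5}\right) \frac{1}{2430} = - \frac{1}{12150} \approx -8.2304 \cdot 10^{-5}$)
$\frac{g}{\frac{1}{P{\left(12 \right)} - 844}} = - \frac{1}{12150 \frac{1}{\frac{2 \left(143 + 6 \cdot 12\right)}{24 + 12} - 844}} = - \frac{1}{12150 \frac{1}{\frac{2 \left(143 + 72\right)}{36} - 844}} = - \frac{1}{12150 \frac{1}{2 \cdot \frac{1}{36} \cdot 215 - 844}} = - \frac{1}{12150 \frac{1}{\frac{215}{18} - 844}} = - \frac{1}{12150 \frac{1}{- \frac{14977}{18}}} = - \frac{1}{12150 \left(- \frac{18}{14977}\right)} = \left(- \frac{1}{12150}\right) \left(- \frac{14977}{18}\right) = \frac{14977}{218700}$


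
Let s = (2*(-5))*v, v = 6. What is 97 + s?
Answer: 37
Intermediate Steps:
s = -60 (s = (2*(-5))*6 = -10*6 = -60)
97 + s = 97 - 60 = 37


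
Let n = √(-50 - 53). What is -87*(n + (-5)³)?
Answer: 10875 - 87*I*√103 ≈ 10875.0 - 882.95*I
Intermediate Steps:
n = I*√103 (n = √(-103) = I*√103 ≈ 10.149*I)
-87*(n + (-5)³) = -87*(I*√103 + (-5)³) = -87*(I*√103 - 125) = -87*(-125 + I*√103) = 10875 - 87*I*√103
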